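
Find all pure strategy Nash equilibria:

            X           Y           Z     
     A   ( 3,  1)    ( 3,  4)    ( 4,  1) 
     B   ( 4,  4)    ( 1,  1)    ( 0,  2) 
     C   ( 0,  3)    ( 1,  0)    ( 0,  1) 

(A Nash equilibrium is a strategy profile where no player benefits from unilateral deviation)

Nash equilibrium: (A, Y), (B, X)

Work:
Best responses:
  P1 vs X: payoffs [3, 4, 0] → best response B (payoff 4)
  P1 vs Y: payoffs [3, 1, 1] → best response A (payoff 3)
  P1 vs Z: payoffs [4, 0, 0] → best response A (payoff 4)
  P2 vs A: payoffs [1, 4, 1] → best response Y (payoff 4)
  P2 vs B: payoffs [4, 1, 2] → best response X (payoff 4)
  P2 vs C: payoffs [3, 0, 1] → best response X (payoff 3)
Mutual best responses: (A,Y), (B,X) → Nash equilibria.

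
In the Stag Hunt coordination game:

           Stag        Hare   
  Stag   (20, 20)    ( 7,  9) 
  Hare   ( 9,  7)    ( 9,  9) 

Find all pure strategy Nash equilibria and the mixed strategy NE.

Pure NE: (Stag, Stag) and (Hare, Hare); Mixed NE: p = 0.1538, q = 0.1538

Work:
Check pure NE:
(Stag, Stag): (20, 20) - no unilateral deviation beneficial
(Hare, Hare): (9, 9) - no unilateral deviation beneficial
Mixed NE: P1 plays Stag with p = 0.1538, P2 plays Stag with q = 0.1538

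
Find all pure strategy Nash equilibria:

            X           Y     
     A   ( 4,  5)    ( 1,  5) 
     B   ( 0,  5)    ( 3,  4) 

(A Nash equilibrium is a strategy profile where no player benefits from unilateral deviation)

Nash equilibrium: (A, X)

Work:
Best responses:
  P1 vs X: payoffs [4, 0] → best response A (payoff 4)
  P1 vs Y: payoffs [1, 3] → best response B (payoff 3)
  P2 vs A: payoffs [5, 5] → best response X/Y (payoff 5)
  P2 vs B: payoffs [5, 4] → best response X (payoff 5)
Mutual best responses: (A,X) → Nash equilibria.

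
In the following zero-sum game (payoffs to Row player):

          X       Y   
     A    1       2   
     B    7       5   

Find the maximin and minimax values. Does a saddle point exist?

Maximin = 5, Minimax = 5, Saddle: True

Work:
Row minimums: [1, 5] → maximin = 5
Column maximums: [7, 5] → minimax = 5
Saddle point exists! Game value = 5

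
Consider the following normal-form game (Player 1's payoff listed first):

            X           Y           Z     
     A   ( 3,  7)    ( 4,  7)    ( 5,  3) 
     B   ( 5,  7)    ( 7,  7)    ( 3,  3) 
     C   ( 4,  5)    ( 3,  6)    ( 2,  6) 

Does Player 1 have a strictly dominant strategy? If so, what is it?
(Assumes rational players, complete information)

No strictly dominant strategy exists for Player 1

Work:
A strategy strictly dominates another if it gives a strictly higher payoff against every opponent action. Compare each pair of P1's strategies column-by-column:
  A vs B: [3 vs 5, 4 vs 7, 5 vs 3] → A does not strictly dominate B (column X: 3 ≤ 5)
  A vs C: [3 vs 4, 4 vs 3, 5 vs 2] → A does not strictly dominate C (column X: 3 ≤ 4)
  B vs A: [5 vs 3, 7 vs 4, 3 vs 5] → B does not strictly dominate A (column Z: 3 ≤ 5)
  B vs C: [5 vs 4, 7 vs 3, 3 vs 2] → B strictly dominates C
  C vs A: [4 vs 3, 3 vs 4, 2 vs 5] → C does not strictly dominate A (column Y: 3 ≤ 4)
  C vs B: [4 vs 5, 3 vs 7, 2 vs 3] → C does not strictly dominate B (column X: 4 ≤ 5)
No single strategy strictly dominates all others → no strictly dominant strategy.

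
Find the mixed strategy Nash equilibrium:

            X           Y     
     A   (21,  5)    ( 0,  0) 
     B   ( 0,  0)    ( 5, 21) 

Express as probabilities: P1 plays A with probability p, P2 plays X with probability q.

p = 0.8077, q = 0.1923

Work:
Find probabilities that make opponent indifferent:
P2 chooses q to make P1 indifferent between A and B
P1 chooses p to make P2 indifferent between X and Y
Mixed NE: P1 plays (A: 0.8077, B: 0.1923), P2 plays (X: 0.1923, Y: 0.8077)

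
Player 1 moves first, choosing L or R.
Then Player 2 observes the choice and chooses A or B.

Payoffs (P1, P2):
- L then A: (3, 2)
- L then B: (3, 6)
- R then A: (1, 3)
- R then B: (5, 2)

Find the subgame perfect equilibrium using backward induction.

P1 plays L, P2 plays B after L and A after R; Payoff (3, 6)

Work:
Backward induction:
After L: P2 chooses B → P1 gets 3
After R: P2 chooses A → P1 gets 1
P1 chooses L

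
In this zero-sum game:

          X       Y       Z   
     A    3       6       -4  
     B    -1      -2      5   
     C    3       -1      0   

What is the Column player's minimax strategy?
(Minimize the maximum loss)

Column should play X, value = 3

Work:
Column player minimizes Row's maximum payoff:
Column X: max payoff to Row = 3
Column Y: max payoff to Row = 6
Column Z: max payoff to Row = 5
Minimum is 3, achieved by column X.
Minimax strategy: X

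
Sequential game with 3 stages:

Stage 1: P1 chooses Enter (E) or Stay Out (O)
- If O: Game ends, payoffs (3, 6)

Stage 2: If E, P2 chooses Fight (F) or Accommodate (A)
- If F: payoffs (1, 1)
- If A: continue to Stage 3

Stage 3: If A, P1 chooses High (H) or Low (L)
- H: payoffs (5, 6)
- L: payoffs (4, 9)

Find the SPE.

SPE: (E, A, H); Outcome (5, 6)

Work:
Stage 3: P1 chooses H (5 vs 4)
Stage 2: P2: F->1, A->6 (anticipating H). Choose A
Stage 1: P1: O->3, E->5 (anticipating A, H). Choose E
SPE path: E -> A -> H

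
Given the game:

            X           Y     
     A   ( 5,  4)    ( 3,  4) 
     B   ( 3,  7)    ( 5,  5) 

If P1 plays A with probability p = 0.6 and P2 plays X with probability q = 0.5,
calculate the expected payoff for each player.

E[P1] = 4.0, E[P2] = 4.8

Work:
E[P1] = p·q·π₁(A,X) + p·(1-q)·π₁(A,Y) + (1-p)·q·π₁(B,X) + (1-p)·(1-q)·π₁(B,Y)
= 0.6·0.5·5 + 0.6·0.5·3 + 0.4·0.5·3 + 0.4·0.5·5
= 4.0

E[P2] = 4.8 (similar calculation)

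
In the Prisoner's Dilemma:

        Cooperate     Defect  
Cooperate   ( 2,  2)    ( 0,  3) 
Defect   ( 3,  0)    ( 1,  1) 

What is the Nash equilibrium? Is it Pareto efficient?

(Defect, Defect) is NE; not Pareto efficient

Work:
Defect dominates Cooperate for both players:
If P2 cooperates: Defect (3) > Cooperate (2)
If P2 defects: Defect (1) > Cooperate (0)
NE: (Defect, Defect) with payoff (1, 1)
But (Cooperate, Cooperate) = (2, 2) Pareto dominates (1, 1)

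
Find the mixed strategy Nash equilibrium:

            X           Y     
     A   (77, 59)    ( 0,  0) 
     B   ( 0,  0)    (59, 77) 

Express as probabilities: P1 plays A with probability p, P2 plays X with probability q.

p = 0.5662, q = 0.4338

Work:
Find probabilities that make opponent indifferent:
P2 chooses q to make P1 indifferent between A and B
P1 chooses p to make P2 indifferent between X and Y
Mixed NE: P1 plays (A: 0.5662, B: 0.4338), P2 plays (X: 0.4338, Y: 0.5662)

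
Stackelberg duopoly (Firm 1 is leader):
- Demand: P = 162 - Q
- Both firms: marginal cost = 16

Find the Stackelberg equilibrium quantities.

q₁* (leader) = 73.0, q₂* (follower) = 36.5

Work:
Follower's reaction: q₂ = (a - c - q₁)/2
Leader substitutes: π₁ = q₁·(a - q₁ - (a-c-q₁)/2 - c)
FOC: q₁* = (162 - 16)/2 = 73.00
Then: q₂* = (162 - 16 - 73.0)/2 = 36.50
Leader has first-mover advantage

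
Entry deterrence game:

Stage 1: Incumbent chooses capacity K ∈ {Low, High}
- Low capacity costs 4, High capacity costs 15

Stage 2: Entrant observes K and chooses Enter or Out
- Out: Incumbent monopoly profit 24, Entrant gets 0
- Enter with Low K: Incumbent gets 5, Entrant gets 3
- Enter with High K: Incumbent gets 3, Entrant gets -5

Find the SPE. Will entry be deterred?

SPE: (High, Enter|Low, Out|High); Entry deterred. Incumbent net profit = 9

Work:
After Low K: Entrant enters (3 > 0)
After High K: Entrant stays out (-5 < 0)
Incumbent: Low → 5−4=1, High → 24−15=9
Incumbent chooses High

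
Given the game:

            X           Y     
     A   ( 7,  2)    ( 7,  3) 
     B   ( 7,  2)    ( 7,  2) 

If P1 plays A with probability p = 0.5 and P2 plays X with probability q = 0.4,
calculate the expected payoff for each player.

E[P1] = 7.0, E[P2] = 2.3

Work:
E[P1] = p·q·π₁(A,X) + p·(1-q)·π₁(A,Y) + (1-p)·q·π₁(B,X) + (1-p)·(1-q)·π₁(B,Y)
= 0.5·0.4·7 + 0.5·0.6·7 + 0.5·0.4·7 + 0.5·0.6·7
= 7.0

E[P2] = 2.3 (similar calculation)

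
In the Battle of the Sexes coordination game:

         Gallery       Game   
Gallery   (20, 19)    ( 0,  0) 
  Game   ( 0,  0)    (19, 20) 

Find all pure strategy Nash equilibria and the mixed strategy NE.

Pure NE: (Gallery, Gallery) and (Game, Game); Mixed NE: p = 0.5128, q = 0.4872

Work:
Check pure NE:
(Gallery, Gallery): (20, 19) - no unilateral deviation beneficial
(Game, Game): (19, 20) - no unilateral deviation beneficial
Mixed NE: P1 plays Gallery with p = 0.5128, P2 plays Gallery with q = 0.4872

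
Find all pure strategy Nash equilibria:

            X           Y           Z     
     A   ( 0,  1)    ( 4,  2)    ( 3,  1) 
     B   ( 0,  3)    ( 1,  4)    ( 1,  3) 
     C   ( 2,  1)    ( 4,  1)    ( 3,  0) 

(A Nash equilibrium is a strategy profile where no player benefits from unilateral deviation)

Nash equilibrium: (A, Y), (C, X), (C, Y)

Work:
Best responses:
  P1 vs X: payoffs [0, 0, 2] → best response C (payoff 2)
  P1 vs Y: payoffs [4, 1, 4] → best response A/C (payoff 4)
  P1 vs Z: payoffs [3, 1, 3] → best response A/C (payoff 3)
  P2 vs A: payoffs [1, 2, 1] → best response Y (payoff 2)
  P2 vs B: payoffs [3, 4, 3] → best response Y (payoff 4)
  P2 vs C: payoffs [1, 1, 0] → best response X/Y (payoff 1)
Mutual best responses: (A,Y), (C,X), (C,Y) → Nash equilibria.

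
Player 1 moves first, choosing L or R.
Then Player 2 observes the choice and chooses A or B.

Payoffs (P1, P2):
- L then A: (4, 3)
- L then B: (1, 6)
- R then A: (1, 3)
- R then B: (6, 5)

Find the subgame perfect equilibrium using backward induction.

P1 plays R, P2 plays B after L and B after R; Payoff (6, 5)

Work:
Backward induction:
After L: P2 chooses B → P1 gets 1
After R: P2 chooses B → P1 gets 6
P1 chooses R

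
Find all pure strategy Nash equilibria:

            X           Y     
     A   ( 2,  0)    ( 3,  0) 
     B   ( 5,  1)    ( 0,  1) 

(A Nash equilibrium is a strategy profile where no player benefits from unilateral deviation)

Nash equilibrium: (A, Y), (B, X)

Work:
Best responses:
  P1 vs X: payoffs [2, 5] → best response B (payoff 5)
  P1 vs Y: payoffs [3, 0] → best response A (payoff 3)
  P2 vs A: payoffs [0, 0] → best response X/Y (payoff 0)
  P2 vs B: payoffs [1, 1] → best response X/Y (payoff 1)
Mutual best responses: (A,Y), (B,X) → Nash equilibria.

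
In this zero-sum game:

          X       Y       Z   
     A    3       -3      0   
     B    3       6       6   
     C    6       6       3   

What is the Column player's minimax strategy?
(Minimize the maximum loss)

Column should play X or Y or Z (all achieve the minimum), value = 6

Work:
Column player minimizes Row's maximum payoff:
Column X: max payoff to Row = 6
Column Y: max payoff to Row = 6
Column Z: max payoff to Row = 6
Minimum is 6, achieved by columns X, Y, Z (tied).
Each of X or Y or Z is a minimax strategy.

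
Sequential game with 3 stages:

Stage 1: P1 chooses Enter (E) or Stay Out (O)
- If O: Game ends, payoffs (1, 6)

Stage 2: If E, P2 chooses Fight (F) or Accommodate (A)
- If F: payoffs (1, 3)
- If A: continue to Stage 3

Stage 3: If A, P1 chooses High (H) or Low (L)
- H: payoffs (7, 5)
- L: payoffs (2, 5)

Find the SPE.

SPE: (E, A, H); Outcome (7, 5)

Work:
Stage 3: P1 chooses H (7 vs 2)
Stage 2: P2: F->3, A->5 (anticipating H). Choose A
Stage 1: P1: O->1, E->7 (anticipating A, H). Choose E
SPE path: E -> A -> H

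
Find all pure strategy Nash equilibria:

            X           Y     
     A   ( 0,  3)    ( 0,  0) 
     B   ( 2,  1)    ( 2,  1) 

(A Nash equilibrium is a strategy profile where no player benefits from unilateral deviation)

Nash equilibrium: (B, X), (B, Y)

Work:
Best responses:
  P1 vs X: payoffs [0, 2] → best response B (payoff 2)
  P1 vs Y: payoffs [0, 2] → best response B (payoff 2)
  P2 vs A: payoffs [3, 0] → best response X (payoff 3)
  P2 vs B: payoffs [1, 1] → best response X/Y (payoff 1)
Mutual best responses: (B,X), (B,Y) → Nash equilibria.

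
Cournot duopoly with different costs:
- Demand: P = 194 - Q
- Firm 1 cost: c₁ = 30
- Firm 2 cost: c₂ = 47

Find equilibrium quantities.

q₁* = 60.33, q₂* = 43.33

Work:
Reaction: q₁ = (194 - 30 - q₂)/2
Reaction: q₂ = (194 - 47 - q₁)/2
Solve simultaneously:
q₁* = (194 - 2×30 + 47)/3 = 60.33
q₂* = (194 - 2×47 + 30)/3 = 43.33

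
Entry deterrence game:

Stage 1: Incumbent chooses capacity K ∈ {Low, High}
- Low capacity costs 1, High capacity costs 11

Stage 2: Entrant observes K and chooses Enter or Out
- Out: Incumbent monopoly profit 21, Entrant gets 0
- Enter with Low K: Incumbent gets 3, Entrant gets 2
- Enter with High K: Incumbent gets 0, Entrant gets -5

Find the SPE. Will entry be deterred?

SPE: (High, Enter|Low, Out|High); Entry deterred. Incumbent net profit = 10

Work:
After Low K: Entrant enters (2 > 0)
After High K: Entrant stays out (-5 < 0)
Incumbent: Low → 3−1=2, High → 21−11=10
Incumbent chooses High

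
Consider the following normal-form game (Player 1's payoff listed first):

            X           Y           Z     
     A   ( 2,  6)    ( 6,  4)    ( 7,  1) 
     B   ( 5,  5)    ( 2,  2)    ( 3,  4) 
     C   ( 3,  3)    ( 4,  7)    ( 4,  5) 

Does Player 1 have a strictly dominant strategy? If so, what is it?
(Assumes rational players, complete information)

No strictly dominant strategy exists for Player 1

Work:
A strategy strictly dominates another if it gives a strictly higher payoff against every opponent action. Compare each pair of P1's strategies column-by-column:
  A vs B: [2 vs 5, 6 vs 2, 7 vs 3] → A does not strictly dominate B (column X: 2 ≤ 5)
  A vs C: [2 vs 3, 6 vs 4, 7 vs 4] → A does not strictly dominate C (column X: 2 ≤ 3)
  B vs A: [5 vs 2, 2 vs 6, 3 vs 7] → B does not strictly dominate A (column Y: 2 ≤ 6)
  B vs C: [5 vs 3, 2 vs 4, 3 vs 4] → B does not strictly dominate C (column Y: 2 ≤ 4)
  C vs A: [3 vs 2, 4 vs 6, 4 vs 7] → C does not strictly dominate A (column Y: 4 ≤ 6)
  C vs B: [3 vs 5, 4 vs 2, 4 vs 3] → C does not strictly dominate B (column X: 3 ≤ 5)
No single strategy strictly dominates all others → no strictly dominant strategy.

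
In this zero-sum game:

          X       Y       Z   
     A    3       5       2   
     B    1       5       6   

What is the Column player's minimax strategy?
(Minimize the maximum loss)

Column should play X, value = 3

Work:
Column player minimizes Row's maximum payoff:
Column X: max payoff to Row = 3
Column Y: max payoff to Row = 5
Column Z: max payoff to Row = 6
Minimum is 3, achieved by column X.
Minimax strategy: X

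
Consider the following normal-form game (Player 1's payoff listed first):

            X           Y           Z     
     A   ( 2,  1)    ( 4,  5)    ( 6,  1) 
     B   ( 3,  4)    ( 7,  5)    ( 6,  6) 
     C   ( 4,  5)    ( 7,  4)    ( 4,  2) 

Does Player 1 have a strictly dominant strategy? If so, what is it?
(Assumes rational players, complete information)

No strictly dominant strategy exists for Player 1

Work:
A strategy strictly dominates another if it gives a strictly higher payoff against every opponent action. Compare each pair of P1's strategies column-by-column:
  A vs B: [2 vs 3, 4 vs 7, 6 vs 6] → A does not strictly dominate B (column X: 2 ≤ 3)
  A vs C: [2 vs 4, 4 vs 7, 6 vs 4] → A does not strictly dominate C (column X: 2 ≤ 4)
  B vs A: [3 vs 2, 7 vs 4, 6 vs 6] → B does not strictly dominate A (column Z: 6 ≤ 6)
  B vs C: [3 vs 4, 7 vs 7, 6 vs 4] → B does not strictly dominate C (column X: 3 ≤ 4)
  C vs A: [4 vs 2, 7 vs 4, 4 vs 6] → C does not strictly dominate A (column Z: 4 ≤ 6)
  C vs B: [4 vs 3, 7 vs 7, 4 vs 6] → C does not strictly dominate B (column Y: 7 ≤ 7)
No single strategy strictly dominates all others → no strictly dominant strategy.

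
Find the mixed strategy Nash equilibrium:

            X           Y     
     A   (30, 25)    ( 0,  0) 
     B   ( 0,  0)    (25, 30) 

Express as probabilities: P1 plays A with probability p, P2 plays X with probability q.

p = 0.5455, q = 0.4545

Work:
Find probabilities that make opponent indifferent:
P2 chooses q to make P1 indifferent between A and B
P1 chooses p to make P2 indifferent between X and Y
Mixed NE: P1 plays (A: 0.5455, B: 0.4545), P2 plays (X: 0.4545, Y: 0.5455)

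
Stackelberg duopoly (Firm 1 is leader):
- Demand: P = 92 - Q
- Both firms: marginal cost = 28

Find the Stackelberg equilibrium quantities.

q₁* (leader) = 32.0, q₂* (follower) = 16.0

Work:
Follower's reaction: q₂ = (a - c - q₁)/2
Leader substitutes: π₁ = q₁·(a - q₁ - (a-c-q₁)/2 - c)
FOC: q₁* = (92 - 28)/2 = 32.00
Then: q₂* = (92 - 28 - 32.0)/2 = 16.00
Leader has first-mover advantage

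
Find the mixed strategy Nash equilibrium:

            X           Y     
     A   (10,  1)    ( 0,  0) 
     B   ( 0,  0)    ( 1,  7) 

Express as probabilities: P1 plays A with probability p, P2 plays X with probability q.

p = 0.875, q = 0.0909

Work:
Find probabilities that make opponent indifferent:
P2 chooses q to make P1 indifferent between A and B
P1 chooses p to make P2 indifferent between X and Y
Mixed NE: P1 plays (A: 0.875, B: 0.125), P2 plays (X: 0.0909, Y: 0.9091)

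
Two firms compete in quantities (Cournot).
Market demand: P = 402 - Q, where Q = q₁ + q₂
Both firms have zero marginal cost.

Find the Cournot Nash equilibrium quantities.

q₁* = q₂* = 134.0; P* = 134.0

Work:
Profit: π_i = P·q_i = (a - q_i - q_j)·q_i
FOC: ∂π_i/∂q_i = a - 2q_i - q_j = 0
Reaction function: q_i = (402 - q_j)/2
Symmetry: q* = 402/3 = 134.0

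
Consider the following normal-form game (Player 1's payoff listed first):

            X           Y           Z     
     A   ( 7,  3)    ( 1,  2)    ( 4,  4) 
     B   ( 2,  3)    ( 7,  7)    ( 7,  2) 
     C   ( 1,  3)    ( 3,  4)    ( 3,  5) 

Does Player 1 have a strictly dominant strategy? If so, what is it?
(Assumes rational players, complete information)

No strictly dominant strategy exists for Player 1

Work:
A strategy strictly dominates another if it gives a strictly higher payoff against every opponent action. Compare each pair of P1's strategies column-by-column:
  A vs B: [7 vs 2, 1 vs 7, 4 vs 7] → A does not strictly dominate B (column Y: 1 ≤ 7)
  A vs C: [7 vs 1, 1 vs 3, 4 vs 3] → A does not strictly dominate C (column Y: 1 ≤ 3)
  B vs A: [2 vs 7, 7 vs 1, 7 vs 4] → B does not strictly dominate A (column X: 2 ≤ 7)
  B vs C: [2 vs 1, 7 vs 3, 7 vs 3] → B strictly dominates C
  C vs A: [1 vs 7, 3 vs 1, 3 vs 4] → C does not strictly dominate A (column X: 1 ≤ 7)
  C vs B: [1 vs 2, 3 vs 7, 3 vs 7] → C does not strictly dominate B (column X: 1 ≤ 2)
No single strategy strictly dominates all others → no strictly dominant strategy.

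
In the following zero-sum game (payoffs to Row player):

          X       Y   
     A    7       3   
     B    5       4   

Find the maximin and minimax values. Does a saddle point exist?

Maximin = 4, Minimax = 4, Saddle: True

Work:
Row minimums: [3, 4] → maximin = 4
Column maximums: [7, 4] → minimax = 4
Saddle point exists! Game value = 4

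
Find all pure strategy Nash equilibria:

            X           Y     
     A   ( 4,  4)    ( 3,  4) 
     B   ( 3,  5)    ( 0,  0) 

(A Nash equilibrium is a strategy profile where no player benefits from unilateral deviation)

Nash equilibrium: (A, X), (A, Y)

Work:
Best responses:
  P1 vs X: payoffs [4, 3] → best response A (payoff 4)
  P1 vs Y: payoffs [3, 0] → best response A (payoff 3)
  P2 vs A: payoffs [4, 4] → best response X/Y (payoff 4)
  P2 vs B: payoffs [5, 0] → best response X (payoff 5)
Mutual best responses: (A,X), (A,Y) → Nash equilibria.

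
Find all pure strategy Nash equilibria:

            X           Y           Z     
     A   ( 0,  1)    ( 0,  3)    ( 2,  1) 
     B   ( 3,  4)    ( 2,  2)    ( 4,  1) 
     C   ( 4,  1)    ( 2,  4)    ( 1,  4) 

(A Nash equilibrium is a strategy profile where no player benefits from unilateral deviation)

Nash equilibrium: (C, Y)

Work:
Best responses:
  P1 vs X: payoffs [0, 3, 4] → best response C (payoff 4)
  P1 vs Y: payoffs [0, 2, 2] → best response B/C (payoff 2)
  P1 vs Z: payoffs [2, 4, 1] → best response B (payoff 4)
  P2 vs A: payoffs [1, 3, 1] → best response Y (payoff 3)
  P2 vs B: payoffs [4, 2, 1] → best response X (payoff 4)
  P2 vs C: payoffs [1, 4, 4] → best response Y/Z (payoff 4)
Mutual best responses: (C,Y) → Nash equilibria.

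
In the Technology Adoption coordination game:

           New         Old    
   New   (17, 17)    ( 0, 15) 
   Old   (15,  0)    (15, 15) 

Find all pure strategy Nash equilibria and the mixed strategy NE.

Pure NE: (New, New) and (Old, Old); Mixed NE: p = 0.8824, q = 0.8824

Work:
Check pure NE:
(New, New): (17, 17) - no unilateral deviation beneficial
(Old, Old): (15, 15) - no unilateral deviation beneficial
Mixed NE: P1 plays New with p = 0.8824, P2 plays New with q = 0.8824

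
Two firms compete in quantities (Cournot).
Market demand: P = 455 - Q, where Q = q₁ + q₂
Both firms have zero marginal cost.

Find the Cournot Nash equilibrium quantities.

q₁* = q₂* = 151.67; P* = 151.67

Work:
Profit: π_i = P·q_i = (a - q_i - q_j)·q_i
FOC: ∂π_i/∂q_i = a - 2q_i - q_j = 0
Reaction function: q_i = (455 - q_j)/2
Symmetry: q* = 455/3 = 151.67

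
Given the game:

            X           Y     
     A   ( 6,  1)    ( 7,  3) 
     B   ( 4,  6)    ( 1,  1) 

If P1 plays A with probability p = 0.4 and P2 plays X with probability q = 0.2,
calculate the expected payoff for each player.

E[P1] = 3.68, E[P2] = 2.24

Work:
E[P1] = p·q·π₁(A,X) + p·(1-q)·π₁(A,Y) + (1-p)·q·π₁(B,X) + (1-p)·(1-q)·π₁(B,Y)
= 0.4·0.2·6 + 0.4·0.8·7 + 0.6·0.2·4 + 0.6·0.8·1
= 3.68

E[P2] = 2.24 (similar calculation)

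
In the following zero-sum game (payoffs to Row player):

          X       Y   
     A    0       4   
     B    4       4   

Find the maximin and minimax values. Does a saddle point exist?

Maximin = 4, Minimax = 4, Saddle: True

Work:
Row minimums: [0, 4] → maximin = 4
Column maximums: [4, 4] → minimax = 4
Saddle point exists! Game value = 4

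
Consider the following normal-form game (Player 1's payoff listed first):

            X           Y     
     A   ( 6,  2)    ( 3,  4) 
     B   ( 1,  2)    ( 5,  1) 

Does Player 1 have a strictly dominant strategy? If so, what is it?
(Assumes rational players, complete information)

No strictly dominant strategy exists for Player 1

Work:
A strategy strictly dominates another if it gives a strictly higher payoff against every opponent action. Compare each pair of P1's strategies column-by-column:
  A vs B: [6 vs 1, 3 vs 5] → A does not strictly dominate B (column Y: 3 ≤ 5)
  B vs A: [1 vs 6, 5 vs 3] → B does not strictly dominate A (column X: 1 ≤ 6)
No single strategy strictly dominates all others → no strictly dominant strategy.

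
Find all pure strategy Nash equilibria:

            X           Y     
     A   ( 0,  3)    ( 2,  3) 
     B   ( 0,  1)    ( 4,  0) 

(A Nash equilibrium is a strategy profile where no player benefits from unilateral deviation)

Nash equilibrium: (A, X), (B, X)

Work:
Best responses:
  P1 vs X: payoffs [0, 0] → best response A/B (payoff 0)
  P1 vs Y: payoffs [2, 4] → best response B (payoff 4)
  P2 vs A: payoffs [3, 3] → best response X/Y (payoff 3)
  P2 vs B: payoffs [1, 0] → best response X (payoff 1)
Mutual best responses: (A,X), (B,X) → Nash equilibria.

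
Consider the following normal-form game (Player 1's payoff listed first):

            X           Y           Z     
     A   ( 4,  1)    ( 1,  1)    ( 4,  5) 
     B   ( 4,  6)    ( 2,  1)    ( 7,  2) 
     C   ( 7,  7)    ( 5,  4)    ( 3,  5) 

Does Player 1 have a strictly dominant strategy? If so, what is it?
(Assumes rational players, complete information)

No strictly dominant strategy exists for Player 1

Work:
A strategy strictly dominates another if it gives a strictly higher payoff against every opponent action. Compare each pair of P1's strategies column-by-column:
  A vs B: [4 vs 4, 1 vs 2, 4 vs 7] → A does not strictly dominate B (column X: 4 ≤ 4)
  A vs C: [4 vs 7, 1 vs 5, 4 vs 3] → A does not strictly dominate C (column X: 4 ≤ 7)
  B vs A: [4 vs 4, 2 vs 1, 7 vs 4] → B does not strictly dominate A (column X: 4 ≤ 4)
  B vs C: [4 vs 7, 2 vs 5, 7 vs 3] → B does not strictly dominate C (column X: 4 ≤ 7)
  C vs A: [7 vs 4, 5 vs 1, 3 vs 4] → C does not strictly dominate A (column Z: 3 ≤ 4)
  C vs B: [7 vs 4, 5 vs 2, 3 vs 7] → C does not strictly dominate B (column Z: 3 ≤ 7)
No single strategy strictly dominates all others → no strictly dominant strategy.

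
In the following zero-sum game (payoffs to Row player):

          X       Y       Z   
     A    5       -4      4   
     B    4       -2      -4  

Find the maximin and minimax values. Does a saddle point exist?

Maximin = -4, Minimax = -2, Saddle: False

Work:
Row minimums: [-4, -4] → maximin = -4
Column maximums: [5, -2, 4] → minimax = -2
No saddle point (maximin ≠ minimax). Mixed strategy needed.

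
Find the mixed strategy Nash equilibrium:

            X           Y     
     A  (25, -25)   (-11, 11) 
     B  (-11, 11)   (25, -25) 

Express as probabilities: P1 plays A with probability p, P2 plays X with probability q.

p = 0.5, q = 0.5

Work:
Find probabilities that make opponent indifferent:
P2 chooses q to make P1 indifferent between A and B
P1 chooses p to make P2 indifferent between X and Y
Mixed NE: P1 plays (A: 0.5, B: 0.5), P2 plays (X: 0.5, Y: 0.5)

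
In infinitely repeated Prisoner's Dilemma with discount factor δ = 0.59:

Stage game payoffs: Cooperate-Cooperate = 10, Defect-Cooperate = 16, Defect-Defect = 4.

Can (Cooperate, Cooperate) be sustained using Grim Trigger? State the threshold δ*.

δ* = 0.5; since δ = 0.59 ≥ 0.5, cooperation can be sustained

Work:
For Grim Trigger:
Cooperate forever: 10/(1-δ)
Defect then punished: 16 + 4·δ/(1-δ)
Need: 10/(1-δ) ≥ 16 + 4·δ/(1-δ)
Solving: δ ≥ (T-R)/(T-P) = (16-10)/(16-4) = 0.5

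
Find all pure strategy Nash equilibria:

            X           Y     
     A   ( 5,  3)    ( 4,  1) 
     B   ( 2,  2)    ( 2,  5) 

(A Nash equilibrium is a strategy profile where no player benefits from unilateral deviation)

Nash equilibrium: (A, X)

Work:
Best responses:
  P1 vs X: payoffs [5, 2] → best response A (payoff 5)
  P1 vs Y: payoffs [4, 2] → best response A (payoff 4)
  P2 vs A: payoffs [3, 1] → best response X (payoff 3)
  P2 vs B: payoffs [2, 5] → best response Y (payoff 5)
Mutual best responses: (A,X) → Nash equilibria.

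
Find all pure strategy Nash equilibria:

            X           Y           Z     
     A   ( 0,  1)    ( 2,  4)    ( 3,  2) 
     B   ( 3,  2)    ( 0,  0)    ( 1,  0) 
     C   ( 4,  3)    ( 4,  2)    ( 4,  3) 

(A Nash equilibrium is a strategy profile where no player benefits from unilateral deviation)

Nash equilibrium: (C, X), (C, Z)

Work:
Best responses:
  P1 vs X: payoffs [0, 3, 4] → best response C (payoff 4)
  P1 vs Y: payoffs [2, 0, 4] → best response C (payoff 4)
  P1 vs Z: payoffs [3, 1, 4] → best response C (payoff 4)
  P2 vs A: payoffs [1, 4, 2] → best response Y (payoff 4)
  P2 vs B: payoffs [2, 0, 0] → best response X (payoff 2)
  P2 vs C: payoffs [3, 2, 3] → best response X/Z (payoff 3)
Mutual best responses: (C,X), (C,Z) → Nash equilibria.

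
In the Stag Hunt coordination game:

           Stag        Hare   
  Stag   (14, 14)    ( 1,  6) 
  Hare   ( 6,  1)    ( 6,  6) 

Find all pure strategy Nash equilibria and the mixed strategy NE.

Pure NE: (Stag, Stag) and (Hare, Hare); Mixed NE: p = 0.3846, q = 0.3846

Work:
Check pure NE:
(Stag, Stag): (14, 14) - no unilateral deviation beneficial
(Hare, Hare): (6, 6) - no unilateral deviation beneficial
Mixed NE: P1 plays Stag with p = 0.3846, P2 plays Stag with q = 0.3846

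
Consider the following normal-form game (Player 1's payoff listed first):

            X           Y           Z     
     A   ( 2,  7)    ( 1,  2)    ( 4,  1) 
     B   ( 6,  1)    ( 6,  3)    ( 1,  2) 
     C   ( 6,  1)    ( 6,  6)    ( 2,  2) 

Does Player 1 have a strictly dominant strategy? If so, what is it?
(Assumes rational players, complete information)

No strictly dominant strategy exists for Player 1

Work:
A strategy strictly dominates another if it gives a strictly higher payoff against every opponent action. Compare each pair of P1's strategies column-by-column:
  A vs B: [2 vs 6, 1 vs 6, 4 vs 1] → A does not strictly dominate B (column X: 2 ≤ 6)
  A vs C: [2 vs 6, 1 vs 6, 4 vs 2] → A does not strictly dominate C (column X: 2 ≤ 6)
  B vs A: [6 vs 2, 6 vs 1, 1 vs 4] → B does not strictly dominate A (column Z: 1 ≤ 4)
  B vs C: [6 vs 6, 6 vs 6, 1 vs 2] → B does not strictly dominate C (column X: 6 ≤ 6)
  C vs A: [6 vs 2, 6 vs 1, 2 vs 4] → C does not strictly dominate A (column Z: 2 ≤ 4)
  C vs B: [6 vs 6, 6 vs 6, 2 vs 1] → C does not strictly dominate B (column X: 6 ≤ 6)
No single strategy strictly dominates all others → no strictly dominant strategy.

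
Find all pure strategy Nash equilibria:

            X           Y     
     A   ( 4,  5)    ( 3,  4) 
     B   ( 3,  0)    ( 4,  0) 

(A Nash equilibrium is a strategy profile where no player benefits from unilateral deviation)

Nash equilibrium: (A, X), (B, Y)

Work:
Best responses:
  P1 vs X: payoffs [4, 3] → best response A (payoff 4)
  P1 vs Y: payoffs [3, 4] → best response B (payoff 4)
  P2 vs A: payoffs [5, 4] → best response X (payoff 5)
  P2 vs B: payoffs [0, 0] → best response X/Y (payoff 0)
Mutual best responses: (A,X), (B,Y) → Nash equilibria.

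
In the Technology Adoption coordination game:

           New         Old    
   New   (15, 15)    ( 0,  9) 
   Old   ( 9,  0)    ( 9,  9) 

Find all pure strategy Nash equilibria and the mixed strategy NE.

Pure NE: (New, New) and (Old, Old); Mixed NE: p = 0.6, q = 0.6

Work:
Check pure NE:
(New, New): (15, 15) - no unilateral deviation beneficial
(Old, Old): (9, 9) - no unilateral deviation beneficial
Mixed NE: P1 plays New with p = 0.6, P2 plays New with q = 0.6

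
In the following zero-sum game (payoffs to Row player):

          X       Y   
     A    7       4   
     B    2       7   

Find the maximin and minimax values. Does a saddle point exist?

Maximin = 4, Minimax = 7, Saddle: False

Work:
Row minimums: [4, 2] → maximin = 4
Column maximums: [7, 7] → minimax = 7
No saddle point (maximin ≠ minimax). Mixed strategy needed.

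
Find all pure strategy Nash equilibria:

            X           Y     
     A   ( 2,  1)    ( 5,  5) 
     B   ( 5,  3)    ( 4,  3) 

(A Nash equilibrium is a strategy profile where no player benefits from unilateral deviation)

Nash equilibrium: (A, Y), (B, X)

Work:
Best responses:
  P1 vs X: payoffs [2, 5] → best response B (payoff 5)
  P1 vs Y: payoffs [5, 4] → best response A (payoff 5)
  P2 vs A: payoffs [1, 5] → best response Y (payoff 5)
  P2 vs B: payoffs [3, 3] → best response X/Y (payoff 3)
Mutual best responses: (A,Y), (B,X) → Nash equilibria.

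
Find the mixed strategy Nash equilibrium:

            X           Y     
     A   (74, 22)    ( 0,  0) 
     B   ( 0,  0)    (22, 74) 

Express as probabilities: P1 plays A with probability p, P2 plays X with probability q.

p = 0.7708, q = 0.2292

Work:
Find probabilities that make opponent indifferent:
P2 chooses q to make P1 indifferent between A and B
P1 chooses p to make P2 indifferent between X and Y
Mixed NE: P1 plays (A: 0.7708, B: 0.2292), P2 plays (X: 0.2292, Y: 0.7708)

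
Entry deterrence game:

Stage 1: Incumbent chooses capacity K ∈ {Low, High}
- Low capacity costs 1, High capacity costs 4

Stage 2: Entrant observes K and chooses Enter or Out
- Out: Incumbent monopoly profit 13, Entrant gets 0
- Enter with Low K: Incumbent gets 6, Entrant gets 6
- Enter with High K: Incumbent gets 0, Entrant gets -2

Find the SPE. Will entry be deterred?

SPE: (High, Enter|Low, Out|High); Entry deterred. Incumbent net profit = 9

Work:
After Low K: Entrant enters (6 > 0)
After High K: Entrant stays out (-2 < 0)
Incumbent: Low → 6−1=5, High → 13−4=9
Incumbent chooses High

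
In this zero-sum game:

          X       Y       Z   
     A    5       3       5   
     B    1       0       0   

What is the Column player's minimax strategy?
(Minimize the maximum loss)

Column should play Y, value = 3

Work:
Column player minimizes Row's maximum payoff:
Column X: max payoff to Row = 5
Column Y: max payoff to Row = 3
Column Z: max payoff to Row = 5
Minimum is 3, achieved by column Y.
Minimax strategy: Y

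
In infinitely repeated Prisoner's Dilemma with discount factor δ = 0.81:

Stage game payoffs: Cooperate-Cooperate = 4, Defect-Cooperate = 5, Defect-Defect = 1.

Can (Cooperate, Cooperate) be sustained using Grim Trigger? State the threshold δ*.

δ* = 0.25; since δ = 0.81 ≥ 0.25, cooperation can be sustained

Work:
For Grim Trigger:
Cooperate forever: 4/(1-δ)
Defect then punished: 5 + 1·δ/(1-δ)
Need: 4/(1-δ) ≥ 5 + 1·δ/(1-δ)
Solving: δ ≥ (T-R)/(T-P) = (5-4)/(5-1) = 0.25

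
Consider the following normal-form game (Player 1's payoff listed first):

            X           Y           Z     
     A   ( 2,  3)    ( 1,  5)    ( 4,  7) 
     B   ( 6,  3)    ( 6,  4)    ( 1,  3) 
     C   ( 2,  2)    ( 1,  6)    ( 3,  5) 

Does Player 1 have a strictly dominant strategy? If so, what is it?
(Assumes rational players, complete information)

No strictly dominant strategy exists for Player 1

Work:
A strategy strictly dominates another if it gives a strictly higher payoff against every opponent action. Compare each pair of P1's strategies column-by-column:
  A vs B: [2 vs 6, 1 vs 6, 4 vs 1] → A does not strictly dominate B (column X: 2 ≤ 6)
  A vs C: [2 vs 2, 1 vs 1, 4 vs 3] → A does not strictly dominate C (column X: 2 ≤ 2)
  B vs A: [6 vs 2, 6 vs 1, 1 vs 4] → B does not strictly dominate A (column Z: 1 ≤ 4)
  B vs C: [6 vs 2, 6 vs 1, 1 vs 3] → B does not strictly dominate C (column Z: 1 ≤ 3)
  C vs A: [2 vs 2, 1 vs 1, 3 vs 4] → C does not strictly dominate A (column X: 2 ≤ 2)
  C vs B: [2 vs 6, 1 vs 6, 3 vs 1] → C does not strictly dominate B (column X: 2 ≤ 6)
No single strategy strictly dominates all others → no strictly dominant strategy.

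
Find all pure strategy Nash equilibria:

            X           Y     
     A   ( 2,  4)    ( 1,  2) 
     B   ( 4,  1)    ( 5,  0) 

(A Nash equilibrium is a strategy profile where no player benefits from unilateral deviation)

Nash equilibrium: (B, X)

Work:
Best responses:
  P1 vs X: payoffs [2, 4] → best response B (payoff 4)
  P1 vs Y: payoffs [1, 5] → best response B (payoff 5)
  P2 vs A: payoffs [4, 2] → best response X (payoff 4)
  P2 vs B: payoffs [1, 0] → best response X (payoff 1)
Mutual best responses: (B,X) → Nash equilibria.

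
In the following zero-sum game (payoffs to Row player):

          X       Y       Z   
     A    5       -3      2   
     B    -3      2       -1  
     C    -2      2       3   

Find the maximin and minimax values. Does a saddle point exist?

Maximin = -2, Minimax = 2, Saddle: False

Work:
Row minimums: [-3, -3, -2] → maximin = -2
Column maximums: [5, 2, 3] → minimax = 2
No saddle point (maximin ≠ minimax). Mixed strategy needed.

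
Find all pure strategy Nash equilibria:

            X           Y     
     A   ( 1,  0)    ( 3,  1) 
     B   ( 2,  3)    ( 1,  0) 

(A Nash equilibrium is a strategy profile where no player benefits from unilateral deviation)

Nash equilibrium: (A, Y), (B, X)

Work:
Best responses:
  P1 vs X: payoffs [1, 2] → best response B (payoff 2)
  P1 vs Y: payoffs [3, 1] → best response A (payoff 3)
  P2 vs A: payoffs [0, 1] → best response Y (payoff 1)
  P2 vs B: payoffs [3, 0] → best response X (payoff 3)
Mutual best responses: (A,Y), (B,X) → Nash equilibria.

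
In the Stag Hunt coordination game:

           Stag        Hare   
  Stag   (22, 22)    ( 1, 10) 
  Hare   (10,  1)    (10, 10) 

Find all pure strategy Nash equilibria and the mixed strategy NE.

Pure NE: (Stag, Stag) and (Hare, Hare); Mixed NE: p = 0.4286, q = 0.4286

Work:
Check pure NE:
(Stag, Stag): (22, 22) - no unilateral deviation beneficial
(Hare, Hare): (10, 10) - no unilateral deviation beneficial
Mixed NE: P1 plays Stag with p = 0.4286, P2 plays Stag with q = 0.4286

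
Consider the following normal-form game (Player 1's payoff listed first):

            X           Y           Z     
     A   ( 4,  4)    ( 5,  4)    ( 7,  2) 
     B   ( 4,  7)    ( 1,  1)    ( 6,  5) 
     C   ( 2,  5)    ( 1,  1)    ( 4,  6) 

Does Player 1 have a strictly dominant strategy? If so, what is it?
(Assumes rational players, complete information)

No strictly dominant strategy exists for Player 1

Work:
A strategy strictly dominates another if it gives a strictly higher payoff against every opponent action. Compare each pair of P1's strategies column-by-column:
  A vs B: [4 vs 4, 5 vs 1, 7 vs 6] → A does not strictly dominate B (column X: 4 ≤ 4)
  A vs C: [4 vs 2, 5 vs 1, 7 vs 4] → A strictly dominates C
  B vs A: [4 vs 4, 1 vs 5, 6 vs 7] → B does not strictly dominate A (column X: 4 ≤ 4)
  B vs C: [4 vs 2, 1 vs 1, 6 vs 4] → B does not strictly dominate C (column Y: 1 ≤ 1)
  C vs A: [2 vs 4, 1 vs 5, 4 vs 7] → C does not strictly dominate A (column X: 2 ≤ 4)
  C vs B: [2 vs 4, 1 vs 1, 4 vs 6] → C does not strictly dominate B (column X: 2 ≤ 4)
No single strategy strictly dominates all others → no strictly dominant strategy.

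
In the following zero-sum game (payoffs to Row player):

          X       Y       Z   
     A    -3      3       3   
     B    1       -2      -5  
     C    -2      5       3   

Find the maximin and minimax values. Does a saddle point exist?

Maximin = -2, Minimax = 1, Saddle: False

Work:
Row minimums: [-3, -5, -2] → maximin = -2
Column maximums: [1, 5, 3] → minimax = 1
No saddle point (maximin ≠ minimax). Mixed strategy needed.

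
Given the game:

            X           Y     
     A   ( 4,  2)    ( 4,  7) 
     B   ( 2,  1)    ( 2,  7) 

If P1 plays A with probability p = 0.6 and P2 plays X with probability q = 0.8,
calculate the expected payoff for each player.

E[P1] = 3.2, E[P2] = 2.68

Work:
E[P1] = p·q·π₁(A,X) + p·(1-q)·π₁(A,Y) + (1-p)·q·π₁(B,X) + (1-p)·(1-q)·π₁(B,Y)
= 0.6·0.8·4 + 0.6·0.2·4 + 0.4·0.8·2 + 0.4·0.2·2
= 3.2

E[P2] = 2.68 (similar calculation)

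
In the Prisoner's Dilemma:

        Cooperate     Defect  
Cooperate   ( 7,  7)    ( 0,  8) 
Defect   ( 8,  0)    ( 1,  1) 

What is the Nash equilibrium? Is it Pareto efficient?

(Defect, Defect) is NE; not Pareto efficient

Work:
Defect dominates Cooperate for both players:
If P2 cooperates: Defect (8) > Cooperate (7)
If P2 defects: Defect (1) > Cooperate (0)
NE: (Defect, Defect) with payoff (1, 1)
But (Cooperate, Cooperate) = (7, 7) Pareto dominates (1, 1)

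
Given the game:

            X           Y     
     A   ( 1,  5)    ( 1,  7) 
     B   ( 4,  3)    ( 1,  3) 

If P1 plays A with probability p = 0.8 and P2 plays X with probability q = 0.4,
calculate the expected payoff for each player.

E[P1] = 1.24, E[P2] = 5.56

Work:
E[P1] = p·q·π₁(A,X) + p·(1-q)·π₁(A,Y) + (1-p)·q·π₁(B,X) + (1-p)·(1-q)·π₁(B,Y)
= 0.8·0.4·1 + 0.8·0.6·1 + 0.2·0.4·4 + 0.2·0.6·1
= 1.24

E[P2] = 5.56 (similar calculation)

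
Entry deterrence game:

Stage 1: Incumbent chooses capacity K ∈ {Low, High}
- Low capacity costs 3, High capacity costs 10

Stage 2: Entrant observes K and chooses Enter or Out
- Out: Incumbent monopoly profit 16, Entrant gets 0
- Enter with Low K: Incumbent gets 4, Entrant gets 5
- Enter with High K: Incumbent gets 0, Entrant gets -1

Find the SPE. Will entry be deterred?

SPE: (High, Enter|Low, Out|High); Entry deterred. Incumbent net profit = 6

Work:
After Low K: Entrant enters (5 > 0)
After High K: Entrant stays out (-1 < 0)
Incumbent: Low → 4−3=1, High → 16−10=6
Incumbent chooses High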